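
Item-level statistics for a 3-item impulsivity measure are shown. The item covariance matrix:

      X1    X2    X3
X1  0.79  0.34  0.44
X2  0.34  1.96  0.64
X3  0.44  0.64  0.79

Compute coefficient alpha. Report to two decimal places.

α = 0.67

sum of item variances = 0.79 + 1.96 + 0.79 = 3.54
Sum of the distinct covariances = 1.42
Var(T) = 3.54 + 2 × 1.42 = 6.38
α = (k/(k−1))·(1 − sum of item variances/Var(T)) = (3/2)·(1 − 3.54/6.38) = 0.67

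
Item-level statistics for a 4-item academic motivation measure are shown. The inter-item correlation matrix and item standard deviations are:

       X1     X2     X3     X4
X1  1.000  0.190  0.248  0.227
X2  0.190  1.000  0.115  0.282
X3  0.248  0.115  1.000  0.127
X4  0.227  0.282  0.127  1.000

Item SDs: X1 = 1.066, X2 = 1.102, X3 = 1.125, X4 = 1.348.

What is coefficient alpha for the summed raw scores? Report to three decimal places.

α = 0.494

Σσ²ᵢ = 1.066² + 1.102² + 1.125² + 1.348² = 5.4335
Covariances σ_ij = r_ij · s_i · s_j:
  σ(X1,X2) = 0.190 × 1.066 × 1.102 = 0.2232
  σ(X1,X3) = 0.248 × 1.066 × 1.125 = 0.2974
  σ(X1,X4) = 0.227 × 1.066 × 1.348 = 0.3262
  σ(X2,X3) = 0.115 × 1.102 × 1.125 = 0.1426
  σ(X2,X4) = 0.282 × 1.102 × 1.348 = 0.4189
  σ(X3,X4) = 0.127 × 1.125 × 1.348 = 0.1926
σ²_T = Σσ²ᵢ + 2·Σσ_ij = 5.4335 + 2 × 1.6009 = 8.6353
α = (4/3)·(1 − 5.4335/8.6353) = 0.494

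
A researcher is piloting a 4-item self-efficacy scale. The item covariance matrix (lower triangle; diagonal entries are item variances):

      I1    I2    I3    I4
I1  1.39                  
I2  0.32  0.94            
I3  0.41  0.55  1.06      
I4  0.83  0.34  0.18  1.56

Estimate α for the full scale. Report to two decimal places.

sum of item variances = 1.39 + 0.94 + 1.06 + 1.56 = 4.95
Σ_{i<j} σ_ij = 2.63
σ²_total = 4.95 + 2 × 2.63 = 10.21
α = (k/(k−1))·(1 − sum of item variances/σ²_total) = (4/3)·(1 − 4.95/10.21) = 0.69

α = 0.69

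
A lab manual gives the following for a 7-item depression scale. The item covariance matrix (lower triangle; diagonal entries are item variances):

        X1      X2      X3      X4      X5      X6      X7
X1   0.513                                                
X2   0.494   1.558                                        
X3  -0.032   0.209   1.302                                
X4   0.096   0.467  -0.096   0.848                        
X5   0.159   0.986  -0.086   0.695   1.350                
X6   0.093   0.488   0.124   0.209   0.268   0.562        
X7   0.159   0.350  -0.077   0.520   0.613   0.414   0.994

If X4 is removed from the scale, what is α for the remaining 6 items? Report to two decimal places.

α = 0.68

Remaining items: X1, X2, X3, X5, X6, X7 (k = 6).
ΣVar(i) = 0.513 + 1.558 + 1.302 + 1.350 + 0.562 + 0.994 = 6.279
σ²_T = 6.279 + 2 × 4.162 = 14.603
α (item deleted) = (6/5)·(1 − 6.279/14.603) = 0.68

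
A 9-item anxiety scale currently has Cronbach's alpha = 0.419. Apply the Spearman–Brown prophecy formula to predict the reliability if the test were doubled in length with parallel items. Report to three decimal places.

Length factor m = 2
α' = m·α / (1 + (m−1)·α)
   = 2 × 0.419 / (1 + (2 − 1) × 0.419)
   = 0.8380 / 1.4190 = 0.591

predicted reliability = 0.591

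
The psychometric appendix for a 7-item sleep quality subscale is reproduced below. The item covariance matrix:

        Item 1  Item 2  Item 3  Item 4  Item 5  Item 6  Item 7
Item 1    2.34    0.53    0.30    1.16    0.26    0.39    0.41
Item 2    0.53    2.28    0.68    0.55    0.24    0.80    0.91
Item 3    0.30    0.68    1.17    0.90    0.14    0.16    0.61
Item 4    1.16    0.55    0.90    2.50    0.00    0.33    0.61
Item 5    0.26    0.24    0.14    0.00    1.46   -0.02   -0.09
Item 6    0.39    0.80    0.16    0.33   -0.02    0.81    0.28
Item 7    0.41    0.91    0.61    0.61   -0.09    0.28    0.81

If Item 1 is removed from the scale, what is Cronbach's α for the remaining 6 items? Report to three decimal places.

Remaining items: Item 2, Item 3, Item 4, Item 5, Item 6, Item 7 (k = 6).
sum of item variances = 2.28 + 1.17 + 2.50 + 1.46 + 0.81 + 0.81 = 9.03
σ²_total = 9.03 + 2 × 6.10 = 21.23
α (item deleted) = (6/5)·(1 − 9.03/21.23) = 0.690

α = 0.690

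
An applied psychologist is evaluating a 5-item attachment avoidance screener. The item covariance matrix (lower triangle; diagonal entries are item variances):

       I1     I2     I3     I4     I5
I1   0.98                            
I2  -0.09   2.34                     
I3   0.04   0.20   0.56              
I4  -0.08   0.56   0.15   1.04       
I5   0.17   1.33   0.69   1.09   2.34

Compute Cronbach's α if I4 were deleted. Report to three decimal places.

Remaining items: I1, I2, I3, I5 (k = 4).
Σσ²ᵢ = 0.98 + 2.34 + 0.56 + 2.34 = 6.22
σ²_total = 6.22 + 2 × 2.34 = 10.90
α (item deleted) = (4/3)·(1 − 6.22/10.90) = 0.572

Cronbach's α = 0.572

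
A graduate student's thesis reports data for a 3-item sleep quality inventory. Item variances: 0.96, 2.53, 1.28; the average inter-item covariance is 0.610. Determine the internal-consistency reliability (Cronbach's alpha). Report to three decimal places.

sum of item variances = 0.96 + 2.53 + 1.28 = 4.77
Sum of the 3 distinct covariances = 3 × 0.610 = 1.830
Var(T) = sum of item variances + 2·Σcov = 4.77 + 2 × 1.830 = 8.430
α = (3/2)·(1 − 4.77/8.430) = 0.651

α = 0.651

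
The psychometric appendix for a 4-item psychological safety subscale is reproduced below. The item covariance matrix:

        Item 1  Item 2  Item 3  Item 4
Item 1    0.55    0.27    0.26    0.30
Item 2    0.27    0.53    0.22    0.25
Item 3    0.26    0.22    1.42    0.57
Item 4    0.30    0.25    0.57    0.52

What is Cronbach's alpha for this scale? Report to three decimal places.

Σσᵢ² = 0.55 + 0.53 + 1.42 + 0.52 = 3.02
Sum of off-diagonal covariances = 1.87
σ²_T = 3.02 + 2 × 1.87 = 6.76
α = (k/(k−1))·(1 − Σσᵢ²/σ²_T) = (4/3)·(1 − 3.02/6.76) = 0.738

Cronbach's alpha = 0.738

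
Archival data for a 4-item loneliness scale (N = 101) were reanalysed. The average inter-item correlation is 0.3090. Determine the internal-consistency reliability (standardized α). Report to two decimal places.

Standardized α = k·r̄ / (1 + (k−1)·r̄) = 4 × 0.3090 / (1 + 3 × 0.3090)
  = 1.2360 / 1.9270 = 0.64

standardized α = 0.64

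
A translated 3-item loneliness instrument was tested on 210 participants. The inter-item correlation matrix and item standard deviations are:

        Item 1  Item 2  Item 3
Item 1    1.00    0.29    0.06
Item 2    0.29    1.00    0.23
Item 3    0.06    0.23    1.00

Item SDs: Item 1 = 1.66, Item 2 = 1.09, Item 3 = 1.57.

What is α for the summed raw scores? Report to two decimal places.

Σσ²ᵢ = 1.66² + 1.09² + 1.57² = 6.4086
Covariances σ_ij = r_ij · s_i · s_j:
  σ(Item 1,Item 2) = 0.29 × 1.66 × 1.09 = 0.5247
  σ(Item 1,Item 3) = 0.06 × 1.66 × 1.57 = 0.1564
  σ(Item 2,Item 3) = 0.23 × 1.09 × 1.57 = 0.3936
σ²_T = Σσ²ᵢ + 2·Σσ_ij = 6.4086 + 2 × 1.0747 = 8.5580
α = (3/2)·(1 − 6.4086/8.5580) = 0.38

α = 0.38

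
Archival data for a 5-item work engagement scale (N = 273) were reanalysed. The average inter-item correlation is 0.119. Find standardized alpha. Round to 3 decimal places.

α = 0.403

Standardized α = k·r̄ / (1 + (k−1)·r̄) = 5 × 0.119 / (1 + 4 × 0.119)
  = 0.5950 / 1.4760 = 0.403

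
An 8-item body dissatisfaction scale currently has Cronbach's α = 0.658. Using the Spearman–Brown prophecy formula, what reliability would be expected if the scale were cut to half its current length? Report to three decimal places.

predicted reliability = 0.490

Length factor m = 1/2
α' = m·α / (1 − (1−m)·α)
   = 1/2 × 0.658 / (1 − (1 − 1/2) × 0.658)
   = 0.3290 / 0.6710 = 0.490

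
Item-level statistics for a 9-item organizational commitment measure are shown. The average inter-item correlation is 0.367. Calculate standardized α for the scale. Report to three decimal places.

standardized α = 0.839

Standardized α = k·r̄ / (1 + (k−1)·r̄) = 9 × 0.367 / (1 + 8 × 0.367)
  = 3.3030 / 3.9360 = 0.839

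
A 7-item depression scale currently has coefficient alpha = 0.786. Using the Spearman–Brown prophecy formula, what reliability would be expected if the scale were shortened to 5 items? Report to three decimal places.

Length factor m = 5/7 = 0.7143
α' = m·α / (1 − (1−m)·α)
   = 5/7 × 0.786 / (1 − (1 − 5/7) × 0.786)
   = 0.5614 / 0.7754 = 0.724

predicted reliability = 0.724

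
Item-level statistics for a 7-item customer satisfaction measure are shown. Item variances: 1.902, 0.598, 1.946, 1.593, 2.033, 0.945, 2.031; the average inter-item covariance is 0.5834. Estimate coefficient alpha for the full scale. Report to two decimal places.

α = 0.80

ΣVar(i) = 1.902 + 0.598 + 1.946 + 1.593 + 2.033 + 0.945 + 2.031 = 11.048
Sum of the 21 distinct covariances = 21 × 0.5834 = 12.2514
σ²_T = ΣVar(i) + 2·Σcov = 11.048 + 2 × 12.2514 = 35.5508
α = (7/6)·(1 − 11.048/35.5508) = 0.80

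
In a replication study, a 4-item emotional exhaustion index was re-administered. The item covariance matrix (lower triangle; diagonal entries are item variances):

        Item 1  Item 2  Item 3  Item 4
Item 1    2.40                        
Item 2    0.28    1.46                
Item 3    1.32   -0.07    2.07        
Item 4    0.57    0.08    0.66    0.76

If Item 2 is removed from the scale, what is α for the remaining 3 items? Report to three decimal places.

Remaining items: Item 1, Item 3, Item 4 (k = 3).
ΣVar(i) = 2.40 + 2.07 + 0.76 = 5.23
Var(T) = 5.23 + 2 × 2.55 = 10.33
α (item deleted) = (3/2)·(1 − 5.23/10.33) = 0.741

α = 0.741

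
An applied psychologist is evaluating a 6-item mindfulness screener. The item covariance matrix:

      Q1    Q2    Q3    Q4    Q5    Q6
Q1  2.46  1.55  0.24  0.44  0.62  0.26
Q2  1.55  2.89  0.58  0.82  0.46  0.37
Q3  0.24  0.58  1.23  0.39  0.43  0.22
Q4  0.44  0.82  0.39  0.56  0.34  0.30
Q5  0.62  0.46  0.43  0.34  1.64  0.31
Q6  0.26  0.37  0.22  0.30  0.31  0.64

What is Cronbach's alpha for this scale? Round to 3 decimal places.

Cronbach's alpha = 0.731

ΣVar(i) = 2.46 + 2.89 + 1.23 + 0.56 + 1.64 + 0.64 = 9.42
Sum of the distinct covariances = 7.33
σ²_T = 9.42 + 2 × 7.33 = 24.08
α = (k/(k−1))·(1 − ΣVar(i)/σ²_T) = (6/5)·(1 − 9.42/24.08) = 0.731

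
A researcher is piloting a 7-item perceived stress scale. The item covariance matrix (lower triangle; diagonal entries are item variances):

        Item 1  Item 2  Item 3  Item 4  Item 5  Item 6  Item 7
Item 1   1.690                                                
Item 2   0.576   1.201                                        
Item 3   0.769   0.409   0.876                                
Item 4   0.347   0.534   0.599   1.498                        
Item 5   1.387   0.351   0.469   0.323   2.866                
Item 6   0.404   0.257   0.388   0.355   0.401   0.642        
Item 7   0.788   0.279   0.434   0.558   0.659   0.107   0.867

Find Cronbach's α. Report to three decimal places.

α = 0.797

Σσᵢ² = 1.690 + 1.201 + 0.876 + 1.498 + 2.866 + 0.642 + 0.867 = 9.640
Σ_{i<j} σ_ij = 10.394
σ²_total = 9.640 + 2 × 10.394 = 30.428
α = (k/(k−1))·(1 − Σσᵢ²/σ²_total) = (7/6)·(1 − 9.640/30.428) = 0.797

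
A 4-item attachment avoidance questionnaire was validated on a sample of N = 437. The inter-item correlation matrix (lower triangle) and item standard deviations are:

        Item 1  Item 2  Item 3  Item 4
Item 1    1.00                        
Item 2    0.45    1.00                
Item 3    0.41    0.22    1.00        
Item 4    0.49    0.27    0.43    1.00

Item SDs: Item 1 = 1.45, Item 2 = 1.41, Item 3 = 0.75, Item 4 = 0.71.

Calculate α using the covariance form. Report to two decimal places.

Σσ²ᵢ = 1.45² + 1.41² + 0.75² + 0.71² = 5.1572
Covariances σ_ij = r_ij · s_i · s_j:
  σ(Item 1,Item 2) = 0.45 × 1.45 × 1.41 = 0.9200
  σ(Item 1,Item 3) = 0.41 × 1.45 × 0.75 = 0.4459
  σ(Item 1,Item 4) = 0.49 × 1.45 × 0.71 = 0.5045
  σ(Item 2,Item 3) = 0.22 × 1.41 × 0.75 = 0.2326
  σ(Item 2,Item 4) = 0.27 × 1.41 × 0.71 = 0.2703
  σ(Item 3,Item 4) = 0.43 × 0.75 × 0.71 = 0.2290
σ²_T = Σσ²ᵢ + 2·Σσ_ij = 5.1572 + 2 × 2.6023 = 10.3618
α = (4/3)·(1 − 5.1572/10.3618) = 0.67

α = 0.67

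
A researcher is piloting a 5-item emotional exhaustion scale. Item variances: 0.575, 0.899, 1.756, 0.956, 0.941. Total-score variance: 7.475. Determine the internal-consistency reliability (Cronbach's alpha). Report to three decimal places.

α = 0.393

Σσᵢ² = 0.575 + 0.899 + 1.756 + 0.956 + 0.941 = 5.127
α = (k/(k−1))·(1 − Σσᵢ²/Var(T)) = (5/4)·(1 − 5.127/7.475) = 0.393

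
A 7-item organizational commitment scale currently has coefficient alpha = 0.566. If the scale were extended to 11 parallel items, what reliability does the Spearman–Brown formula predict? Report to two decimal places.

predicted reliability = 0.67

Length factor m = 11/7 = 1.5714
α' = m·α / (1 + (m−1)·α)
   = 11/7 × 0.566 / (1 + (11/7 − 1) × 0.566)
   = 0.8894 / 1.3234 = 0.67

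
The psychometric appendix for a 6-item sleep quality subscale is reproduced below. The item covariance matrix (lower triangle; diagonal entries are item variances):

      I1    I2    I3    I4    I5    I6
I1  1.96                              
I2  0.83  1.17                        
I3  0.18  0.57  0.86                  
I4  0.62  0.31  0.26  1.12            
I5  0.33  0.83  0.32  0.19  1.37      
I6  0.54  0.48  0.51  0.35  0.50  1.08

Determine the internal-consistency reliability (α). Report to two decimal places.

Σσ²ᵢ = 1.96 + 1.17 + 0.86 + 1.12 + 1.37 + 1.08 = 7.56
Sum of the distinct covariances = 6.82
total variance = 7.56 + 2 × 6.82 = 21.20
α = (k/(k−1))·(1 − Σσ²ᵢ/total variance) = (6/5)·(1 − 7.56/21.20) = 0.77

α = 0.77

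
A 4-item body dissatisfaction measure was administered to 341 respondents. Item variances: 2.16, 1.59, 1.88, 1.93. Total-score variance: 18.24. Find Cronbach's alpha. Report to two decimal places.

ΣVar(i) = 2.16 + 1.59 + 1.88 + 1.93 = 7.56
α = (k/(k−1))·(1 − ΣVar(i)/σ²_T) = (4/3)·(1 − 7.56/18.24) = 0.78

Cronbach's alpha = 0.78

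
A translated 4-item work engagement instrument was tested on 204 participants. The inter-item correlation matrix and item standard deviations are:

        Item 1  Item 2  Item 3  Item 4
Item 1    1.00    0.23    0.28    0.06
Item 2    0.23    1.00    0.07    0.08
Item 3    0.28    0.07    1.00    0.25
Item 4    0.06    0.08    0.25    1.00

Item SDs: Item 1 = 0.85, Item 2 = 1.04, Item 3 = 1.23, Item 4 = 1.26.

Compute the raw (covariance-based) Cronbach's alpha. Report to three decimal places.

Σσ²ᵢ = 0.85² + 1.04² + 1.23² + 1.26² = 4.9046
Covariances σ_ij = r_ij · s_i · s_j:
  σ(Item 1,Item 2) = 0.23 × 0.85 × 1.04 = 0.2033
  σ(Item 1,Item 3) = 0.28 × 0.85 × 1.23 = 0.2927
  σ(Item 1,Item 4) = 0.06 × 0.85 × 1.26 = 0.0643
  σ(Item 2,Item 3) = 0.07 × 1.04 × 1.23 = 0.0895
  σ(Item 2,Item 4) = 0.08 × 1.04 × 1.26 = 0.1048
  σ(Item 3,Item 4) = 0.25 × 1.23 × 1.26 = 0.3875
σ²_T = Σσ²ᵢ + 2·Σσ_ij = 4.9046 + 2 × 1.1421 = 7.1888
α = (4/3)·(1 − 4.9046/7.1888) = 0.424

α = 0.424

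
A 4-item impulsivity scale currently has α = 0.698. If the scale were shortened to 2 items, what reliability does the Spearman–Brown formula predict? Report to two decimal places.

Length factor m = 2/4 = 0.5000
α' = m·α / (1 − (1−m)·α)
   = 2/4 × 0.698 / (1 − (1 − 2/4) × 0.698)
   = 0.3490 / 0.6510 = 0.54

predicted reliability = 0.54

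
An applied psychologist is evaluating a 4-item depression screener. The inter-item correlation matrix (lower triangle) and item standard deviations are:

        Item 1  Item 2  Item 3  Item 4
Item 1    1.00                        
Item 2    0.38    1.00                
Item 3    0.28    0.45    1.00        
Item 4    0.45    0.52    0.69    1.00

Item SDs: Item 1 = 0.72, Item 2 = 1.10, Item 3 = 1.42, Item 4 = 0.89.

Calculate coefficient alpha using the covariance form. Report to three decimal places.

coefficient alpha = 0.755

Σσ²ᵢ = 0.72² + 1.10² + 1.42² + 0.89² = 4.5369
Covariances σ_ij = r_ij · s_i · s_j:
  σ(Item 1,Item 2) = 0.38 × 0.72 × 1.10 = 0.3010
  σ(Item 1,Item 3) = 0.28 × 0.72 × 1.42 = 0.2863
  σ(Item 1,Item 4) = 0.45 × 0.72 × 0.89 = 0.2884
  σ(Item 2,Item 3) = 0.45 × 1.10 × 1.42 = 0.7029
  σ(Item 2,Item 4) = 0.52 × 1.10 × 0.89 = 0.5091
  σ(Item 3,Item 4) = 0.69 × 1.42 × 0.89 = 0.8720
σ²_T = Σσ²ᵢ + 2·Σσ_ij = 4.5369 + 2 × 2.9597 = 10.4563
α = (4/3)·(1 − 4.5369/10.4563) = 0.755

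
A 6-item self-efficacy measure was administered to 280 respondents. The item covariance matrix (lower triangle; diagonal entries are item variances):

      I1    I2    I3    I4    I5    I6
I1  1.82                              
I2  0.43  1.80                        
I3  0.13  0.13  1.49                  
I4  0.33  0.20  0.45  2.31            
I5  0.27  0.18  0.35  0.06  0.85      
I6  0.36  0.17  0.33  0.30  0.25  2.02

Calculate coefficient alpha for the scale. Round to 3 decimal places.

sum of item variances = 1.82 + 1.80 + 1.49 + 2.31 + 0.85 + 2.02 = 10.29
Sum of the distinct covariances = 3.94
total variance = 10.29 + 2 × 3.94 = 18.17
α = (k/(k−1))·(1 − sum of item variances/total variance) = (6/5)·(1 − 10.29/18.17) = 0.520

coefficient alpha = 0.520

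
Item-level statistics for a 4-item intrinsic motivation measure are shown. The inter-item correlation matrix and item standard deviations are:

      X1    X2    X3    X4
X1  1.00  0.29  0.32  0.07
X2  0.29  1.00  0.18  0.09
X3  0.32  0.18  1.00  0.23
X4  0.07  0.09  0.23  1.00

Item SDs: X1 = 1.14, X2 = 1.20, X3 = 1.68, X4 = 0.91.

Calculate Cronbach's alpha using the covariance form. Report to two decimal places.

Σσ²ᵢ = 1.14² + 1.20² + 1.68² + 0.91² = 6.3901
Covariances σ_ij = r_ij · s_i · s_j:
  σ(X1,X2) = 0.29 × 1.14 × 1.20 = 0.3967
  σ(X1,X3) = 0.32 × 1.14 × 1.68 = 0.6129
  σ(X1,X4) = 0.07 × 1.14 × 0.91 = 0.0726
  σ(X2,X3) = 0.18 × 1.20 × 1.68 = 0.3629
  σ(X2,X4) = 0.09 × 1.20 × 0.91 = 0.0983
  σ(X3,X4) = 0.23 × 1.68 × 0.91 = 0.3516
σ²_T = Σσ²ᵢ + 2·Σσ_ij = 6.3901 + 2 × 1.8950 = 10.1801
α = (4/3)·(1 − 6.3901/10.1801) = 0.50

α = 0.50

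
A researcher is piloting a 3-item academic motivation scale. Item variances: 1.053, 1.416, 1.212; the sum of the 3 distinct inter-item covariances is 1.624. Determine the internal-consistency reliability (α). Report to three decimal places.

α = 0.703

Σσᵢ² = 1.053 + 1.416 + 1.212 = 3.681
Sum of distinct covariances = 1.624
σ²_T = Σσᵢ² + 2·Σcov = 3.681 + 2 × 1.624 = 6.929
α = (3/2)·(1 − 3.681/6.929) = 0.703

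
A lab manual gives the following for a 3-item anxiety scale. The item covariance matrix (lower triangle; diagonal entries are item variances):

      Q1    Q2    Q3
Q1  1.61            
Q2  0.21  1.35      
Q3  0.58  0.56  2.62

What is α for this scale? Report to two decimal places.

sum of item variances = 1.61 + 1.35 + 2.62 = 5.58
Sum of the distinct covariances = 1.35
Var(T) = 5.58 + 2 × 1.35 = 8.28
α = (k/(k−1))·(1 − sum of item variances/Var(T)) = (3/2)·(1 − 5.58/8.28) = 0.49

α = 0.49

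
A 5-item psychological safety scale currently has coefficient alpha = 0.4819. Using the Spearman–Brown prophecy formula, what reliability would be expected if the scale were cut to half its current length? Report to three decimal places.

Length factor m = 1/2
α' = m·α / (1 − (1−m)·α)
   = 1/2 × 0.4819 / (1 − (1 − 1/2) × 0.4819)
   = 0.2409 / 0.7591 = 0.317

predicted reliability = 0.317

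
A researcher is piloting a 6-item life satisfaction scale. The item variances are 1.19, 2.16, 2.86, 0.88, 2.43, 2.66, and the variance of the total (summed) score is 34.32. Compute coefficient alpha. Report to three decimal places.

Σσᵢ² = 1.19 + 2.16 + 2.86 + 0.88 + 2.43 + 2.66 = 12.18
α = (k/(k−1))·(1 − Σσᵢ²/σ²_T) = (6/5)·(1 − 12.18/34.32) = 0.774

α = 0.774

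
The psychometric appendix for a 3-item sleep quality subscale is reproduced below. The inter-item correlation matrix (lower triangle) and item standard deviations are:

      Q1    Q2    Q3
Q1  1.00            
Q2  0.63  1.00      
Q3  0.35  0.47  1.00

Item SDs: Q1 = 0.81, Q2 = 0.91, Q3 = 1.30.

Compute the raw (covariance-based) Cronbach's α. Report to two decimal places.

Σσ²ᵢ = 0.81² + 0.91² + 1.30² = 3.1742
Covariances σ_ij = r_ij · s_i · s_j:
  σ(Q1,Q2) = 0.63 × 0.81 × 0.91 = 0.4644
  σ(Q1,Q3) = 0.35 × 0.81 × 1.30 = 0.3685
  σ(Q2,Q3) = 0.47 × 0.91 × 1.30 = 0.5560
σ²_T = Σσ²ᵢ + 2·Σσ_ij = 3.1742 + 2 × 1.3889 = 5.9520
α = (3/2)·(1 − 3.1742/5.9520) = 0.70

α = 0.70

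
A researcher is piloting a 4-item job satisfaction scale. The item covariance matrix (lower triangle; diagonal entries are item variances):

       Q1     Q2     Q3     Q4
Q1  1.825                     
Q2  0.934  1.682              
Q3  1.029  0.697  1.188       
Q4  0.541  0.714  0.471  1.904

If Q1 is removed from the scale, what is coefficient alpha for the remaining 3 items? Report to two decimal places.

Remaining items: Q2, Q3, Q4 (k = 3).
Σσ²ᵢ = 1.682 + 1.188 + 1.904 = 4.774
σ²_T = 4.774 + 2 × 1.882 = 8.538
α (item deleted) = (3/2)·(1 − 4.774/8.538) = 0.66

coefficient alpha = 0.66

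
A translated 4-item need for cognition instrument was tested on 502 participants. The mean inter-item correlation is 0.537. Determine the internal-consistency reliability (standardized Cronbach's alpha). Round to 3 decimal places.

Standardized α = k·r̄ / (1 + (k−1)·r̄) = 4 × 0.537 / (1 + 3 × 0.537)
  = 2.1480 / 2.6110 = 0.823

α = 0.823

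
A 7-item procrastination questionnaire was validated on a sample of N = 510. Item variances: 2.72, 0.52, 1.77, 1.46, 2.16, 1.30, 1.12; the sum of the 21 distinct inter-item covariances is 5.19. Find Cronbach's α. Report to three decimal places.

sum of item variances = 2.72 + 0.52 + 1.77 + 1.46 + 2.16 + 1.30 + 1.12 = 11.05
Sum of distinct covariances = 5.19
σ²_T = sum of item variances + 2·Σcov = 11.05 + 2 × 5.19 = 21.43
α = (7/6)·(1 − 11.05/21.43) = 0.565

α = 0.565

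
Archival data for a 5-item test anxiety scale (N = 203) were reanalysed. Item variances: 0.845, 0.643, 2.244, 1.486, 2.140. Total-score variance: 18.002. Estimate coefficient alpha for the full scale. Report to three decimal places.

coefficient alpha = 0.739

sum of item variances = 0.845 + 0.643 + 2.244 + 1.486 + 2.140 = 7.358
α = (k/(k−1))·(1 − sum of item variances/σ²_T) = (5/4)·(1 − 7.358/18.002) = 0.739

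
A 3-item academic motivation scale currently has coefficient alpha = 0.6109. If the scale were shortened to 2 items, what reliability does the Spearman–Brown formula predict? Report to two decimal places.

Length factor m = 2/3 = 0.6667
α' = m·α / (1 − (1−m)·α)
   = 2/3 × 0.6109 / (1 − (1 − 2/3) × 0.6109)
   = 0.4073 / 0.7964 = 0.51

predicted reliability = 0.51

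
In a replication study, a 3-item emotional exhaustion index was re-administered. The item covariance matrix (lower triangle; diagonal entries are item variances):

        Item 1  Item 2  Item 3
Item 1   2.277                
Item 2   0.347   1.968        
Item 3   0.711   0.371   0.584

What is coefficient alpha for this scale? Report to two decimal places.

ΣVar(i) = 2.277 + 1.968 + 0.584 = 4.829
Σ_{i<j} σ_ij = 1.429
σ²_total = 4.829 + 2 × 1.429 = 7.687
α = (k/(k−1))·(1 − ΣVar(i)/σ²_total) = (3/2)·(1 − 4.829/7.687) = 0.56

coefficient alpha = 0.56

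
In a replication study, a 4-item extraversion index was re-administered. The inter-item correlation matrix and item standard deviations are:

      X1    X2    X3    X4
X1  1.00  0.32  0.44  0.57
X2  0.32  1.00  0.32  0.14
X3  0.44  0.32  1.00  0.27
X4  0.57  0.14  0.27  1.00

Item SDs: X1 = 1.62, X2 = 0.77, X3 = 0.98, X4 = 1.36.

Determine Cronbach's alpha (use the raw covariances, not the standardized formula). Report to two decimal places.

α = 0.68

Σσ²ᵢ = 1.62² + 0.77² + 0.98² + 1.36² = 6.0273
Covariances σ_ij = r_ij · s_i · s_j:
  σ(X1,X2) = 0.32 × 1.62 × 0.77 = 0.3992
  σ(X1,X3) = 0.44 × 1.62 × 0.98 = 0.6985
  σ(X1,X4) = 0.57 × 1.62 × 1.36 = 1.2558
  σ(X2,X3) = 0.32 × 0.77 × 0.98 = 0.2415
  σ(X2,X4) = 0.14 × 0.77 × 1.36 = 0.1466
  σ(X3,X4) = 0.27 × 0.98 × 1.36 = 0.3599
σ²_T = Σσ²ᵢ + 2·Σσ_ij = 6.0273 + 2 × 3.1015 = 12.2303
α = (4/3)·(1 − 6.0273/12.2303) = 0.68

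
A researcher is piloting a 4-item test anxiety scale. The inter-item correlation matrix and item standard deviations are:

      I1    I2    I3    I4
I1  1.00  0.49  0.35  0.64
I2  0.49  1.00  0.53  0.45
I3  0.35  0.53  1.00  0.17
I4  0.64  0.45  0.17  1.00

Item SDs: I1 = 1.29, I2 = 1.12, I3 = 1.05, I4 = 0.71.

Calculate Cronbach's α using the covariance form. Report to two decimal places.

Σσ²ᵢ = 1.29² + 1.12² + 1.05² + 0.71² = 4.5251
Covariances σ_ij = r_ij · s_i · s_j:
  σ(I1,I2) = 0.49 × 1.29 × 1.12 = 0.7080
  σ(I1,I3) = 0.35 × 1.29 × 1.05 = 0.4741
  σ(I1,I4) = 0.64 × 1.29 × 0.71 = 0.5862
  σ(I2,I3) = 0.53 × 1.12 × 1.05 = 0.6233
  σ(I2,I4) = 0.45 × 1.12 × 0.71 = 0.3578
  σ(I3,I4) = 0.17 × 1.05 × 0.71 = 0.1267
σ²_T = Σσ²ᵢ + 2·Σσ_ij = 4.5251 + 2 × 2.8761 = 10.2773
α = (4/3)·(1 − 4.5251/10.2773) = 0.75

Cronbach's α = 0.75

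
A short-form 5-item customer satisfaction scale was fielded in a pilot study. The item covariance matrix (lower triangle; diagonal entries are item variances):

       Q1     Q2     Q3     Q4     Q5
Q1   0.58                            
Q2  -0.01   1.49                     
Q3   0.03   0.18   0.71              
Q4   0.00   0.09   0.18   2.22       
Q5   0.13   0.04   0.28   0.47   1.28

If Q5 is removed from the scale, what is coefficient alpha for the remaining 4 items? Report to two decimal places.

coefficient alpha = 0.21

Remaining items: Q1, Q2, Q3, Q4 (k = 4).
sum of item variances = 0.58 + 1.49 + 0.71 + 2.22 = 5.00
σ²_total = 5.00 + 2 × 0.47 = 5.94
α (item deleted) = (4/3)·(1 − 5.00/5.94) = 0.21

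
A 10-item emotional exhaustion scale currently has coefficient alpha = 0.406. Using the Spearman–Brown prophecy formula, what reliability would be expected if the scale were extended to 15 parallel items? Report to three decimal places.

predicted reliability = 0.506

Length factor m = 15/10 = 1.5000
α' = m·α / (1 + (m−1)·α)
   = 15/10 × 0.406 / (1 + (15/10 − 1) × 0.406)
   = 0.6090 / 1.2030 = 0.506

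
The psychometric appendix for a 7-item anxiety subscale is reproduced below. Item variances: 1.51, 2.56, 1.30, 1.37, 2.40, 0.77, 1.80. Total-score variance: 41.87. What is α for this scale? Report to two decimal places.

α = 0.84

Σσ²ᵢ = 1.51 + 2.56 + 1.30 + 1.37 + 2.40 + 0.77 + 1.80 = 11.71
α = (k/(k−1))·(1 − Σσ²ᵢ/total variance) = (7/6)·(1 − 11.71/41.87) = 0.84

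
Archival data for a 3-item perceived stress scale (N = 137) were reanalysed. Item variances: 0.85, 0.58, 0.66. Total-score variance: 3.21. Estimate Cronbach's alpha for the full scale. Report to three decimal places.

α = 0.523

Σσᵢ² = 0.85 + 0.58 + 0.66 = 2.09
α = (k/(k−1))·(1 − Σσᵢ²/σ²_total) = (3/2)·(1 − 2.09/3.21) = 0.523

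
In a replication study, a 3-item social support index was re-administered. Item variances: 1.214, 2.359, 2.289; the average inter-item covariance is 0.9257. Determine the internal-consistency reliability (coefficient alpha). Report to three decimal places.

sum of item variances = 1.214 + 2.359 + 2.289 = 5.862
Sum of the 3 distinct covariances = 3 × 0.9257 = 2.7771
Var(T) = sum of item variances + 2·Σcov = 5.862 + 2 × 2.7771 = 11.4162
α = (3/2)·(1 − 5.862/11.4162) = 0.730

coefficient alpha = 0.730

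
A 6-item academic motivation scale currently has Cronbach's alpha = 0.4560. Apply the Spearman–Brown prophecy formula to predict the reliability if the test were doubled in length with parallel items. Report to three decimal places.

predicted reliability = 0.626

Length factor m = 2
α' = m·α / (1 + (m−1)·α)
   = 2 × 0.4560 / (1 + (2 − 1) × 0.4560)
   = 0.9120 / 1.4560 = 0.626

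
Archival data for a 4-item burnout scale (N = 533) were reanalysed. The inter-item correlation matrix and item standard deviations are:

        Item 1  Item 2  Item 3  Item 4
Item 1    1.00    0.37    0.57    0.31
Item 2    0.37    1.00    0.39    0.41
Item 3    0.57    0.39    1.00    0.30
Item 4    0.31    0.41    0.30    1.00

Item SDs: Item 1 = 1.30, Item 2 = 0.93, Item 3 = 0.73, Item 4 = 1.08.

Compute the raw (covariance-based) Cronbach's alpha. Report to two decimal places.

Cronbach's alpha = 0.70

Σσ²ᵢ = 1.30² + 0.93² + 0.73² + 1.08² = 4.2542
Covariances σ_ij = r_ij · s_i · s_j:
  σ(Item 1,Item 2) = 0.37 × 1.30 × 0.93 = 0.4473
  σ(Item 1,Item 3) = 0.57 × 1.30 × 0.73 = 0.5409
  σ(Item 1,Item 4) = 0.31 × 1.30 × 1.08 = 0.4352
  σ(Item 2,Item 3) = 0.39 × 0.93 × 0.73 = 0.2648
  σ(Item 2,Item 4) = 0.41 × 0.93 × 1.08 = 0.4118
  σ(Item 3,Item 4) = 0.30 × 0.73 × 1.08 = 0.2365
σ²_T = Σσ²ᵢ + 2·Σσ_ij = 4.2542 + 2 × 2.3365 = 8.9272
α = (4/3)·(1 − 4.2542/8.9272) = 0.70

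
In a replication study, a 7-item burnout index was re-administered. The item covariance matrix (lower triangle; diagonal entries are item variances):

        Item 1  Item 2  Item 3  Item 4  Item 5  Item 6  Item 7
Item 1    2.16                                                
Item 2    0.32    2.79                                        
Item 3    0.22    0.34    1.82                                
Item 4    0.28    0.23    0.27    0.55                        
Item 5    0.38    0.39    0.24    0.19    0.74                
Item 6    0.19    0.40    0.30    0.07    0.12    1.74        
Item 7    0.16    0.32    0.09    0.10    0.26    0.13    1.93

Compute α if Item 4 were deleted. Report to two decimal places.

Remaining items: Item 1, Item 2, Item 3, Item 5, Item 6, Item 7 (k = 6).
Σσ²ᵢ = 2.16 + 2.79 + 1.82 + 0.74 + 1.74 + 1.93 = 11.18
Var(T) = 11.18 + 2 × 3.86 = 18.90
α (item deleted) = (6/5)·(1 − 11.18/18.90) = 0.49

α = 0.49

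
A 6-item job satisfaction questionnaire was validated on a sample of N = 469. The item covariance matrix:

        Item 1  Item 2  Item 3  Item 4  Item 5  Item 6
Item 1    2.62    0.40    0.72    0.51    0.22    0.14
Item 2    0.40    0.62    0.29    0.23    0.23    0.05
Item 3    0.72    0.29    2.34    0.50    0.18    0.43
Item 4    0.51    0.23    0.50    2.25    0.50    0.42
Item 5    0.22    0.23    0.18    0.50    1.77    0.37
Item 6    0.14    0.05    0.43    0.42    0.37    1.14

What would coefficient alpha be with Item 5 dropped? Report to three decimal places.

α = 0.564

Remaining items: Item 1, Item 2, Item 3, Item 4, Item 6 (k = 5).
Σσᵢ² = 2.62 + 0.62 + 2.34 + 2.25 + 1.14 = 8.97
total variance = 8.97 + 2 × 3.69 = 16.35
α (item deleted) = (5/4)·(1 − 8.97/16.35) = 0.564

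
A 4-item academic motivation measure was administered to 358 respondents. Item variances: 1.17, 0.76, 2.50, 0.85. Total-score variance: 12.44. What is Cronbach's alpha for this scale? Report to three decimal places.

α = 0.767

Σσᵢ² = 1.17 + 0.76 + 2.50 + 0.85 = 5.28
α = (k/(k−1))·(1 − Σσᵢ²/total variance) = (4/3)·(1 − 5.28/12.44) = 0.767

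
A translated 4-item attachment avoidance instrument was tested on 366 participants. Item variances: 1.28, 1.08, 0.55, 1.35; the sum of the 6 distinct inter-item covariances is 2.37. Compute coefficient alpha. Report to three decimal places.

α = 0.702

ΣVar(i) = 1.28 + 1.08 + 0.55 + 1.35 = 4.26
Sum of distinct covariances = 2.37
Var(T) = ΣVar(i) + 2·Σcov = 4.26 + 2 × 2.37 = 9.00
α = (4/3)·(1 − 4.26/9.00) = 0.702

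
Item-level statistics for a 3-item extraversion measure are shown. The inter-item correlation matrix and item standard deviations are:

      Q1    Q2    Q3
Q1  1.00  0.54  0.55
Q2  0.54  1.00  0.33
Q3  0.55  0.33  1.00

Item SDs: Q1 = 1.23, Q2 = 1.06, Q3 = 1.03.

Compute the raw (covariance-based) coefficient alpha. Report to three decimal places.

Σσ²ᵢ = 1.23² + 1.06² + 1.03² = 3.6974
Covariances σ_ij = r_ij · s_i · s_j:
  σ(Q1,Q2) = 0.54 × 1.23 × 1.06 = 0.7041
  σ(Q1,Q3) = 0.55 × 1.23 × 1.03 = 0.6968
  σ(Q2,Q3) = 0.33 × 1.06 × 1.03 = 0.3603
σ²_T = Σσ²ᵢ + 2·Σσ_ij = 3.6974 + 2 × 1.7612 = 7.2198
α = (3/2)·(1 − 3.6974/7.2198) = 0.732

coefficient alpha = 0.732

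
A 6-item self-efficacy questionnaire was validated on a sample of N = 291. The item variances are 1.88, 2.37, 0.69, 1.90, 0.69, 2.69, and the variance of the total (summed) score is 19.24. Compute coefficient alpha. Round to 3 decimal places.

α = 0.563

ΣVar(i) = 1.88 + 2.37 + 0.69 + 1.90 + 0.69 + 2.69 = 10.22
α = (k/(k−1))·(1 − ΣVar(i)/σ²_T) = (6/5)·(1 − 10.22/19.24) = 0.563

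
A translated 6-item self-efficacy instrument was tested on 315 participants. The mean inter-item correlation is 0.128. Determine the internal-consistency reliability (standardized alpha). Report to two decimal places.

Standardized α = k·r̄ / (1 + (k−1)·r̄) = 6 × 0.128 / (1 + 5 × 0.128)
  = 0.7680 / 1.6400 = 0.47

α = 0.47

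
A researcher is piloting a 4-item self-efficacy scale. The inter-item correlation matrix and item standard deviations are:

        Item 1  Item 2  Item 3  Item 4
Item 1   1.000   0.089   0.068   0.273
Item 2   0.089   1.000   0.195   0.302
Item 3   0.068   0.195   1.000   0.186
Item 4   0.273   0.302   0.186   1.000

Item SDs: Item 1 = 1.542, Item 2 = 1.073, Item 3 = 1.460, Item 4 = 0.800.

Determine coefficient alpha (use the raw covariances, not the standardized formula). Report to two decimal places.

Σσ²ᵢ = 1.542² + 1.073² + 1.460² + 0.800² = 6.3007
Covariances σ_ij = r_ij · s_i · s_j:
  σ(Item 1,Item 2) = 0.089 × 1.542 × 1.073 = 0.1473
  σ(Item 1,Item 3) = 0.068 × 1.542 × 1.460 = 0.1531
  σ(Item 1,Item 4) = 0.273 × 1.542 × 0.800 = 0.3368
  σ(Item 2,Item 3) = 0.195 × 1.073 × 1.460 = 0.3055
  σ(Item 2,Item 4) = 0.302 × 1.073 × 0.800 = 0.2592
  σ(Item 3,Item 4) = 0.186 × 1.460 × 0.800 = 0.2172
σ²_T = Σσ²ᵢ + 2·Σσ_ij = 6.3007 + 2 × 1.4191 = 9.1389
α = (4/3)·(1 − 6.3007/9.1389) = 0.41

coefficient alpha = 0.41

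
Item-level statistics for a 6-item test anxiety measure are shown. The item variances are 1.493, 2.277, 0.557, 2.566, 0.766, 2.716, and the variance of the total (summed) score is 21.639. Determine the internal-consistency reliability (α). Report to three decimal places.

Σσ²ᵢ = 1.493 + 2.277 + 0.557 + 2.566 + 0.766 + 2.716 = 10.375
α = (k/(k−1))·(1 − Σσ²ᵢ/Var(T)) = (6/5)·(1 − 10.375/21.639) = 0.625

α = 0.625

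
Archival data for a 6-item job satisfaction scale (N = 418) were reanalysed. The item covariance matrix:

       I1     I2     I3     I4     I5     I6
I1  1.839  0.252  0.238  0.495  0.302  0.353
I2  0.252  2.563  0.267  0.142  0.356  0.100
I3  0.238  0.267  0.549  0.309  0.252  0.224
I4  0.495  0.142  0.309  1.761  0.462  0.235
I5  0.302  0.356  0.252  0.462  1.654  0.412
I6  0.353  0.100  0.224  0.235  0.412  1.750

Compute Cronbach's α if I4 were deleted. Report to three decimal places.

Remaining items: I1, I2, I3, I5, I6 (k = 5).
Σσᵢ² = 1.839 + 2.563 + 0.549 + 1.654 + 1.750 = 8.355
σ²_T = 8.355 + 2 × 2.756 = 13.867
α (item deleted) = (5/4)·(1 − 8.355/13.867) = 0.497

Cronbach's α = 0.497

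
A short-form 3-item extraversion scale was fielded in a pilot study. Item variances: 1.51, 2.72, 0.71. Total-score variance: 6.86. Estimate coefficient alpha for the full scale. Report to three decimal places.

coefficient alpha = 0.420

Σσ²ᵢ = 1.51 + 2.72 + 0.71 = 4.94
α = (k/(k−1))·(1 − Σσ²ᵢ/Var(T)) = (3/2)·(1 − 4.94/6.86) = 0.420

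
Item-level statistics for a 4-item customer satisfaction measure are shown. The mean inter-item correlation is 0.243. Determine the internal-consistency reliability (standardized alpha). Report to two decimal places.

α = 0.56

Standardized α = k·r̄ / (1 + (k−1)·r̄) = 4 × 0.243 / (1 + 3 × 0.243)
  = 0.9720 / 1.7290 = 0.56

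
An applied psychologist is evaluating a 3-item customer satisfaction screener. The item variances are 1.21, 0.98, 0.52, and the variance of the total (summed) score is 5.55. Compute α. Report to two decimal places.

α = 0.77

ΣVar(i) = 1.21 + 0.98 + 0.52 = 2.71
α = (k/(k−1))·(1 − ΣVar(i)/σ²_T) = (3/2)·(1 − 2.71/5.55) = 0.77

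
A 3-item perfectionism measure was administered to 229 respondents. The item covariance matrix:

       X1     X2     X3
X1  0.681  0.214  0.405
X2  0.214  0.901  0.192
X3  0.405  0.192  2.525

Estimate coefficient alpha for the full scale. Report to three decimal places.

Σσᵢ² = 0.681 + 0.901 + 2.525 = 4.107
Σ_{i<j} σ_ij = 0.811
total variance = 4.107 + 2 × 0.811 = 5.729
α = (k/(k−1))·(1 − Σσᵢ²/total variance) = (3/2)·(1 − 4.107/5.729) = 0.425

coefficient alpha = 0.425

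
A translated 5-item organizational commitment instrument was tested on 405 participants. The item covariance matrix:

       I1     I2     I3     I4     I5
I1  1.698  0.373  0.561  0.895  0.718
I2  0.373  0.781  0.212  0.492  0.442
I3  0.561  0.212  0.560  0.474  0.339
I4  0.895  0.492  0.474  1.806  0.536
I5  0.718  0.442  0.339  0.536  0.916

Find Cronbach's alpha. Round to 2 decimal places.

sum of item variances = 1.698 + 0.781 + 0.560 + 1.806 + 0.916 = 5.761
Σ_{i<j} σ_ij = 5.042
Var(T) = 5.761 + 2 × 5.042 = 15.845
α = (k/(k−1))·(1 − sum of item variances/Var(T)) = (5/4)·(1 − 5.761/15.845) = 0.80

Cronbach's alpha = 0.80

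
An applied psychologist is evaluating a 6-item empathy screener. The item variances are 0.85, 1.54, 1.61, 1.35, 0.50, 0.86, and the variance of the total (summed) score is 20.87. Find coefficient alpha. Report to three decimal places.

ΣVar(i) = 0.85 + 1.54 + 1.61 + 1.35 + 0.50 + 0.86 = 6.71
α = (k/(k−1))·(1 − ΣVar(i)/Var(T)) = (6/5)·(1 − 6.71/20.87) = 0.814

α = 0.814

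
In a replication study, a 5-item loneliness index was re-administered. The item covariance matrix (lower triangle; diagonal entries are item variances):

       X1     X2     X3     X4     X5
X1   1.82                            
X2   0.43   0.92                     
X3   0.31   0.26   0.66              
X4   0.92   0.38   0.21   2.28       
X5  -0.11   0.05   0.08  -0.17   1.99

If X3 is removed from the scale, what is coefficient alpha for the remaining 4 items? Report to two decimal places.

Remaining items: X1, X2, X4, X5 (k = 4).
sum of item variances = 1.82 + 0.92 + 2.28 + 1.99 = 7.01
Var(T) = 7.01 + 2 × 1.50 = 10.01
α (item deleted) = (4/3)·(1 − 7.01/10.01) = 0.40

α = 0.40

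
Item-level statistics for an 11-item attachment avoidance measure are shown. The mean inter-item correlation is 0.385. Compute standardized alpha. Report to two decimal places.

standardized alpha = 0.87

Standardized α = k·r̄ / (1 + (k−1)·r̄) = 11 × 0.385 / (1 + 10 × 0.385)
  = 4.2350 / 4.8500 = 0.87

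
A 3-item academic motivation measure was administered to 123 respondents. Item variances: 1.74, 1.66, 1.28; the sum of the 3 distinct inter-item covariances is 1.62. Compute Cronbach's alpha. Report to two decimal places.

Σσ²ᵢ = 1.74 + 1.66 + 1.28 = 4.68
Sum of distinct covariances = 1.62
σ²_total = Σσ²ᵢ + 2·Σcov = 4.68 + 2 × 1.62 = 7.92
α = (3/2)·(1 − 4.68/7.92) = 0.61

Cronbach's alpha = 0.61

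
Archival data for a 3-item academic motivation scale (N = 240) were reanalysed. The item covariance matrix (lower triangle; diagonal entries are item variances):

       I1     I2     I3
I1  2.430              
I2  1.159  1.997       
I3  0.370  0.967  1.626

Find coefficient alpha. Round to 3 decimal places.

ΣVar(i) = 2.430 + 1.997 + 1.626 = 6.053
Sum of off-diagonal covariances = 2.496
σ²_total = 6.053 + 2 × 2.496 = 11.045
α = (k/(k−1))·(1 − ΣVar(i)/σ²_total) = (3/2)·(1 − 6.053/11.045) = 0.678

coefficient alpha = 0.678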